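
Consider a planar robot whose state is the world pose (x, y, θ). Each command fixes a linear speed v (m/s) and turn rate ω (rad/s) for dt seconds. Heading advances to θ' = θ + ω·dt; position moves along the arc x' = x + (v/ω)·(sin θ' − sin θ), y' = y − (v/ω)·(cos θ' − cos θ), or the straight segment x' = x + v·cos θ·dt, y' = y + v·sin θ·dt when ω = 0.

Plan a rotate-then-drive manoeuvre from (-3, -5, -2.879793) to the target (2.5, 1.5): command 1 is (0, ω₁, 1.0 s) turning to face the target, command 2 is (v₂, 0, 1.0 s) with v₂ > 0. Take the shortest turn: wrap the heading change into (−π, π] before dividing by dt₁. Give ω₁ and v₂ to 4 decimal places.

ω₁ = -2.5349, v₂ = 8.5147

heading to target = atan2(1.5−-5, 2.5−-3) = 0.8685
Δθ = wrap(0.8685 − -2.8798) = -2.5349; ω₁ = Δθ/dt₁ = -2.5349
distance = √((2.5−-3)² + (1.5−-5)²) = 8.5147; v₂ = distance/dt₂ = 8.5147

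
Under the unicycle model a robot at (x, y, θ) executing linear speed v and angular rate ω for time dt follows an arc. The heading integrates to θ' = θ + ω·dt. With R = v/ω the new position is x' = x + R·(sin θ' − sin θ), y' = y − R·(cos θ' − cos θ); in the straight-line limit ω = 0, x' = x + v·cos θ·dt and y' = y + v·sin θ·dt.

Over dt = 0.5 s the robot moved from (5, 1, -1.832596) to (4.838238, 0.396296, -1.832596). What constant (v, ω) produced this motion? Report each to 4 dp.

Δθ = -1.832596 − -1.832596 = 0.000000
ω = Δθ/dt = 0.000000/0.5 = 0.0000
ω = 0 → v = (Δx·cos θ + Δy·sin θ)/dt = 1.2500

v = 1.2500, ω = 0.0000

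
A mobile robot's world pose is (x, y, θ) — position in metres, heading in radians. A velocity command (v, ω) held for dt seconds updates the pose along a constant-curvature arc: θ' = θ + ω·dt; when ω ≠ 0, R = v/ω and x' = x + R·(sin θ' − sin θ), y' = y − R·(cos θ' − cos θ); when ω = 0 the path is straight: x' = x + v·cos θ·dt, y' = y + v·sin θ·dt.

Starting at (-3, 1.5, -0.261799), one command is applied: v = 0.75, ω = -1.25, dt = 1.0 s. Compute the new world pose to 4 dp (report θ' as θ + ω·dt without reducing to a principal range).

(-2.5563, 0.9558, -1.5118)

θ' = -0.2618 + -1.25·1.0 = -1.5118
R = v/ω = 0.75/-1.25 = -0.6000
x' = -3 + -0.6000·(sin -1.5118 − sin -0.2618) = -2.5563
y' = 1.5 − -0.6000·(cos -1.5118 − cos -0.2618) = 0.9558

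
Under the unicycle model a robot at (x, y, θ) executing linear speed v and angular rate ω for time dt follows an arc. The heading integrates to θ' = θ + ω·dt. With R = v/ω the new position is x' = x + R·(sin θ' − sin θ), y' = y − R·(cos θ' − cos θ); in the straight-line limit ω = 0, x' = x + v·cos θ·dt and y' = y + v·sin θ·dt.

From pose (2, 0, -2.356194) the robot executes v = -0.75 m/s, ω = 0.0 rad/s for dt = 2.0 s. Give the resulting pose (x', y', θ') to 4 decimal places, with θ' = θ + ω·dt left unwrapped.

θ' = -2.3562 + 0.0·2.0 = -2.3562
ω = 0 → straight: x' = 2 + -0.75·cos(-2.3562)·2.0 = 3.0607
y' = 0 + -0.75·sin(-2.3562)·2.0 = 1.0607

(3.0607, 1.0607, -2.3562)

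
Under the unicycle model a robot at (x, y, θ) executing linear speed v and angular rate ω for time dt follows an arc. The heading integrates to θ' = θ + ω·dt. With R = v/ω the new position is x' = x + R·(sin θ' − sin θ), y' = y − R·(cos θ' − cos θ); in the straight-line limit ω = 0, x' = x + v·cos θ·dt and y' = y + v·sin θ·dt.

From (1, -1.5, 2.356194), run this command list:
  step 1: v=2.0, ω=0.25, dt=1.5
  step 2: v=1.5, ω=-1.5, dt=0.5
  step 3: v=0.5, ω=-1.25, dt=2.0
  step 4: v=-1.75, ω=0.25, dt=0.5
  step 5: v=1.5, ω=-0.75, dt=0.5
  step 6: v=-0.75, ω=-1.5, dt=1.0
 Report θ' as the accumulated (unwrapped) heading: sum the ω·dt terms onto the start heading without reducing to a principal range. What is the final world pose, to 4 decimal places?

step 1: θ'=2.7312 (R=8.0000) → pose (-1.4651, 0.1788, 2.7312)
step 2: θ'=1.9812 (R=-1.0000) → pose (-1.9830, 0.6968, 1.9812)
step 3: θ'=-0.5188 (R=-0.4000) → pose (-1.4179, 1.2038, -0.5188)
step 4: θ'=-0.3938 (R=-7.0000) → pose (-2.2029, 1.5891, -0.3938)
step 5: θ'=-0.7688 (R=-2.0000) → pose (-1.5797, 1.1797, -0.7688)
step 6: θ'=-2.2688 (R=0.5000) → pose (-1.6152, 1.8604, -2.2688)

(-1.6152, 1.8604, -2.2688)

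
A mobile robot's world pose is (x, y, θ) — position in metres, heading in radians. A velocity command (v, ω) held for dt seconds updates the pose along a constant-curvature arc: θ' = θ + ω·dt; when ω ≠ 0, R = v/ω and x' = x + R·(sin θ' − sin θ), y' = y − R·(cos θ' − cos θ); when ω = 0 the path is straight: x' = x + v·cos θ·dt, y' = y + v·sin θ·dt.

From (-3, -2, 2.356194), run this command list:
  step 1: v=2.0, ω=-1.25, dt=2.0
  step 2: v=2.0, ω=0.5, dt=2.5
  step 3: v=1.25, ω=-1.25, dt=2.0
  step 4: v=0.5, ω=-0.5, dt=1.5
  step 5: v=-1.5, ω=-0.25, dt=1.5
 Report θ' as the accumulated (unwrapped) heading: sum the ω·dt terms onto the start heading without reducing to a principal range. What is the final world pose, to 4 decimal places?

(5.7860, 3.5116, -2.5188)

step 1: θ'=-0.1438 (R=-1.6000) → pose (-1.6393, 0.7149, -0.1438)
step 2: θ'=1.1062 (R=4.0000) → pose (2.5099, 2.8813, 1.1062)
step 3: θ'=-1.3938 (R=-1.0000) → pose (4.3883, 2.6093, -1.3938)
step 4: θ'=-2.1438 (R=-1.0000) → pose (4.2442, 1.8911, -2.1438)
step 5: θ'=-2.5188 (R=6.0000) → pose (5.7860, 3.5116, -2.5188)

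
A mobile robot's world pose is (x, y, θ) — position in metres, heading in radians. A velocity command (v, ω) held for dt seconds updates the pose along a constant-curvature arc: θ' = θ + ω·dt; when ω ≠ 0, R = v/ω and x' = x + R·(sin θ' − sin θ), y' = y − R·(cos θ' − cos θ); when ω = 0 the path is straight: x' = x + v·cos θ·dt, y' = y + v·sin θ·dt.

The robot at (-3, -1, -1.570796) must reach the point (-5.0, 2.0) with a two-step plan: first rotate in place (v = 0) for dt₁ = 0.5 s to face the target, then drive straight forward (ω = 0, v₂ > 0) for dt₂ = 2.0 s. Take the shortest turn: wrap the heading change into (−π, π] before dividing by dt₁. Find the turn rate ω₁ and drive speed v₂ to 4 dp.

heading to target = atan2(2−-1, -5−-3) = 2.1588
Δθ = wrap(2.1588 − -1.5708) = -2.5536; ω₁ = Δθ/dt₁ = -5.1072
distance = √((-5−-3)² + (2−-1)²) = 3.6056; v₂ = distance/dt₂ = 1.8028

ω₁ = -5.1072, v₂ = 1.8028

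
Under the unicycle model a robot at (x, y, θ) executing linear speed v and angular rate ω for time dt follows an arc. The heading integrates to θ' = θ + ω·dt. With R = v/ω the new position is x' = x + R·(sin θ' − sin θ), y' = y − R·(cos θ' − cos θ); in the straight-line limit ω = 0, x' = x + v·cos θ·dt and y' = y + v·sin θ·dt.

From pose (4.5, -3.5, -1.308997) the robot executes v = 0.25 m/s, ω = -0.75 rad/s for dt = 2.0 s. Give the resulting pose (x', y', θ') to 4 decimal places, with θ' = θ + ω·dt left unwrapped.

θ' = -1.3090 + -0.75·2.0 = -2.8090
R = v/ω = 0.25/-0.75 = -0.3333
x' = 4.5 + -0.3333·(sin -2.8090 − sin -1.3090) = 4.2869
y' = -3.5 − -0.3333·(cos -2.8090 − cos -1.3090) = -3.9013

(4.2869, -3.9013, -2.8090)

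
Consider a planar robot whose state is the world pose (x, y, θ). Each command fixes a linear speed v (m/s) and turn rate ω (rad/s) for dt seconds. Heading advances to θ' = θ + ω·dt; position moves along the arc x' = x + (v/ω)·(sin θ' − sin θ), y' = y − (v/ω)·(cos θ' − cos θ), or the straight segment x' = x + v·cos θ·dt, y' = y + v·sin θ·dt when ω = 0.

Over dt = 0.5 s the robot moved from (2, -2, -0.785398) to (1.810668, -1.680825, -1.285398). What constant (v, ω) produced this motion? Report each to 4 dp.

Δθ = -1.285398 − -0.785398 = -0.500000
ω = Δθ/dt = -0.500000/0.5 = -1.0000
R = −Δy/(cos θ' − cos θ) = 0.7500
v = R·ω = 0.7500·-1.0000 = -0.7500

v = -0.7500, ω = -1.0000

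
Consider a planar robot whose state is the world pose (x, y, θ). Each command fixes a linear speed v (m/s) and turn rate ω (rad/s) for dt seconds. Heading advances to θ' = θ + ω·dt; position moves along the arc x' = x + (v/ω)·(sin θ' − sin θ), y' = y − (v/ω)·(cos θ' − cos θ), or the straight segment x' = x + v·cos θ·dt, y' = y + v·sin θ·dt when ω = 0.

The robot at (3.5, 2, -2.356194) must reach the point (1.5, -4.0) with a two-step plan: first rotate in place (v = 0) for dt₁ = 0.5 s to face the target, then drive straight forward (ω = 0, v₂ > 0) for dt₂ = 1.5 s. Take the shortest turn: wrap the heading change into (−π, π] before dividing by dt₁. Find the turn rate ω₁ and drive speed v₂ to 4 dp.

heading to target = atan2(-4−2, 1.5−3.5) = -1.8925
Δθ = wrap(-1.8925 − -2.3562) = 0.4636; ω₁ = Δθ/dt₁ = 0.9273
distance = √((1.5−3.5)² + (-4−2)²) = 6.3246; v₂ = distance/dt₂ = 4.2164

ω₁ = 0.9273, v₂ = 4.2164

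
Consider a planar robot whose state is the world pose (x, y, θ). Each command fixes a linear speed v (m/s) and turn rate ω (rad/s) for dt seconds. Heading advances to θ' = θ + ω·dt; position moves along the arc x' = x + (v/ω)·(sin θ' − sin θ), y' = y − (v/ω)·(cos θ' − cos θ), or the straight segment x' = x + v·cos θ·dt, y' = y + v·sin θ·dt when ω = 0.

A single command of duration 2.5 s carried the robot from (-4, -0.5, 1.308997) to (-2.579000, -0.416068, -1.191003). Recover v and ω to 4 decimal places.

v = 0.7500, ω = -1.0000

Δθ = -1.191003 − 1.308997 = -2.500000
ω = Δθ/dt = -2.500000/2.5 = -1.0000
R = Δx/(sin θ' − sin θ) = -0.7500
v = R·ω = -0.7500·-1.0000 = 0.7500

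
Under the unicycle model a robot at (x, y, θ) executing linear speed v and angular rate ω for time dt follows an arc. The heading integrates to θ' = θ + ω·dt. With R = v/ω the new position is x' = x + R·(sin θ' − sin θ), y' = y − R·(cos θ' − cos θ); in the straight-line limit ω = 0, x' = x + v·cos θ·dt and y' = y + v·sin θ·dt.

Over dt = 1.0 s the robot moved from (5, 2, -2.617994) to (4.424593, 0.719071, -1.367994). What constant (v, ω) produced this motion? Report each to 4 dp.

Δθ = -1.367994 − -2.617994 = 1.250000
ω = Δθ/dt = 1.250000/1.0 = 1.2500
R = −Δy/(cos θ' − cos θ) = 1.2000
v = R·ω = 1.2000·1.2500 = 1.5000

v = 1.5000, ω = 1.2500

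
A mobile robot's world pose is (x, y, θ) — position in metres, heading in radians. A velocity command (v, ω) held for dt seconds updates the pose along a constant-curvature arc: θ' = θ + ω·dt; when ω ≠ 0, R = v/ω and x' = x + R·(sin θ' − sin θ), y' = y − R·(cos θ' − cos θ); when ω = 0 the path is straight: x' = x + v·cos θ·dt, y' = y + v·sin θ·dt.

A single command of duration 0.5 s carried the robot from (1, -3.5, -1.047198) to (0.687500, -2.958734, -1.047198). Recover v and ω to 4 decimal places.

v = -1.2500, ω = 0.0000

Δθ = -1.047198 − -1.047198 = 0.000000
ω = Δθ/dt = 0.000000/0.5 = 0.0000
ω = 0 → v = (Δx·cos θ + Δy·sin θ)/dt = -1.2500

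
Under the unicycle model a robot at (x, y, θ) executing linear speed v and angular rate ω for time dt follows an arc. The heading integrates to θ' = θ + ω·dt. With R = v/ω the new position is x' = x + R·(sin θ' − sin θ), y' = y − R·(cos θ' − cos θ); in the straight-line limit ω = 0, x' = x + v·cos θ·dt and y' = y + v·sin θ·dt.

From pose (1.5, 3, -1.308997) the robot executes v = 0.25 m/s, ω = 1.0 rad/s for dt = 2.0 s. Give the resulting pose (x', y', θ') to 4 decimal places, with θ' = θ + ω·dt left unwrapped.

θ' = -1.3090 + 1.0·2.0 = 0.6910
R = v/ω = 0.25/1.0 = 0.2500
x' = 1.5 + 0.2500·(sin 0.6910 − sin -1.3090) = 1.9008
y' = 3 − 0.2500·(cos 0.6910 − cos -1.3090) = 2.8721

(1.9008, 2.8721, 0.6910)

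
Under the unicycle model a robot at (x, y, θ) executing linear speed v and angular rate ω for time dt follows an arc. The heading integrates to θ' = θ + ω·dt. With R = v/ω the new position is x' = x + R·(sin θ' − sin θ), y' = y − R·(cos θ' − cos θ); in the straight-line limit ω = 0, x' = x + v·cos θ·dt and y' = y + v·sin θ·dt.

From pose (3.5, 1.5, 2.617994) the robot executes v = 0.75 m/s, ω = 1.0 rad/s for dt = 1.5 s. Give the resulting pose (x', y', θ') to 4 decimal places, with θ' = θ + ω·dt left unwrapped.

θ' = 2.6180 + 1.0·1.5 = 4.1180
R = v/ω = 0.75/1.0 = 0.7500
x' = 3.5 + 0.7500·(sin 4.1180 − sin 2.6180) = 2.5036
y' = 1.5 − 0.7500·(cos 4.1180 − cos 2.6180) = 1.2705

(2.5036, 1.2705, 4.1180)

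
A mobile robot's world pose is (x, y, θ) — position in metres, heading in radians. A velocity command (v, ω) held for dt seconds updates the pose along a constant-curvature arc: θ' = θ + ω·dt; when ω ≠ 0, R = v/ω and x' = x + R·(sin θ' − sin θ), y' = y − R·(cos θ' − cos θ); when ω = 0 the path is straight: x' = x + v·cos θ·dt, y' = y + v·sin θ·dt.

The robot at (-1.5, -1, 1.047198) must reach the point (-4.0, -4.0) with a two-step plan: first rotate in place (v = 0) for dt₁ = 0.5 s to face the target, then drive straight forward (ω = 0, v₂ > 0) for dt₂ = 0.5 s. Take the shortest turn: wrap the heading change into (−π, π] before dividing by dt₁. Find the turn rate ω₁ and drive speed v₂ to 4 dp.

ω₁ = 5.9409, v₂ = 7.8102

heading to target = atan2(-4−-1, -4−-1.5) = -2.2655
Δθ = wrap(-2.2655 − 1.0472) = 2.9705; ω₁ = Δθ/dt₁ = 5.9409
distance = √((-4−-1.5)² + (-4−-1)²) = 3.9051; v₂ = distance/dt₂ = 7.8102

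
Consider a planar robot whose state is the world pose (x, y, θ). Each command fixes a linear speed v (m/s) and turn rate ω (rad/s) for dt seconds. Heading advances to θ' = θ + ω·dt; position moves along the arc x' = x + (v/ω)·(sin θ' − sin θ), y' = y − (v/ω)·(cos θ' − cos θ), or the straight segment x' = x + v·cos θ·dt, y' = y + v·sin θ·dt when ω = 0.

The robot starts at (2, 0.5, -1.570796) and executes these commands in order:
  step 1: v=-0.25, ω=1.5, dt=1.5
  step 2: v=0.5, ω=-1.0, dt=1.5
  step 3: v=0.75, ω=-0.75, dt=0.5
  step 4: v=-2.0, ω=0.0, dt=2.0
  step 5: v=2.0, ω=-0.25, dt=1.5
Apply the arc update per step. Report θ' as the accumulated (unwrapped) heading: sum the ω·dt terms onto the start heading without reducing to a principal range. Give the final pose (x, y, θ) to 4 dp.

step 1: θ'=0.6792 (R=-0.1667) → pose (1.7286, 0.6297, 0.6792)
step 2: θ'=-0.8208 (R=-0.5000) → pose (2.4086, 0.5815, -0.8208)
step 3: θ'=-1.1958 (R=-1.0000) → pose (2.6074, 0.2661, -1.1958)
step 4: θ'=-1.1958 (straight) → pose (1.1423, 3.9881, -1.1958)
step 5: θ'=-1.5708 (R=-8.0000) → pose (1.6982, 1.0579, -1.5708)

(1.6982, 1.0579, -1.5708)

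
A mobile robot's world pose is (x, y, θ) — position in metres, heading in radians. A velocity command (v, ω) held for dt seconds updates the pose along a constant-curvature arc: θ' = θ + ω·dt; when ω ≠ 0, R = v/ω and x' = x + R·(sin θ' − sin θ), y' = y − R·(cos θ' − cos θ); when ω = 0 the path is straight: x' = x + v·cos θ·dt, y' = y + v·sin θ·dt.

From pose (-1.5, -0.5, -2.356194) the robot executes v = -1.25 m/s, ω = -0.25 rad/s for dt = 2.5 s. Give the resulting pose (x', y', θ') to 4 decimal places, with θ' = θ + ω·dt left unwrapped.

θ' = -2.3562 + -0.25·2.5 = -2.9812
R = v/ω = -1.25/-0.25 = 5.0000
x' = -1.5 + 5.0000·(sin -2.9812 − sin -2.3562) = 1.2370
y' = -0.5 − 5.0000·(cos -2.9812 − cos -2.3562) = 0.9003

(1.2370, 0.9003, -2.9812)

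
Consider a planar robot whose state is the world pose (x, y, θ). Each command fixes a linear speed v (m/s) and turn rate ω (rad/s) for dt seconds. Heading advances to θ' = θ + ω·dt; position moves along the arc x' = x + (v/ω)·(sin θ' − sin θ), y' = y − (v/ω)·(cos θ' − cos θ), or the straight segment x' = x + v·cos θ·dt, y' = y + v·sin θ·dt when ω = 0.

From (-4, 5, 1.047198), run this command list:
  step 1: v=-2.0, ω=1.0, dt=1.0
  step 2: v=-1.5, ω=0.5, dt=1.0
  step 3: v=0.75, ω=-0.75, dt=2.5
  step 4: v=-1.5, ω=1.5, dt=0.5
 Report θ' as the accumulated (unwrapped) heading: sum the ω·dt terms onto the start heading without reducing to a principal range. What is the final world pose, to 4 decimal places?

(-3.4883, 2.9497, 1.4222)

step 1: θ'=2.0472 (R=-2.0000) → pose (-4.0453, 3.0828, 2.0472)
step 2: θ'=2.5472 (R=-3.0000) → pose (-3.0593, 1.9731, 2.5472)
step 3: θ'=0.6722 (R=-1.0000) → pose (-3.1220, 3.5841, 0.6722)
step 4: θ'=1.4222 (R=-1.0000) → pose (-3.4883, 2.9497, 1.4222)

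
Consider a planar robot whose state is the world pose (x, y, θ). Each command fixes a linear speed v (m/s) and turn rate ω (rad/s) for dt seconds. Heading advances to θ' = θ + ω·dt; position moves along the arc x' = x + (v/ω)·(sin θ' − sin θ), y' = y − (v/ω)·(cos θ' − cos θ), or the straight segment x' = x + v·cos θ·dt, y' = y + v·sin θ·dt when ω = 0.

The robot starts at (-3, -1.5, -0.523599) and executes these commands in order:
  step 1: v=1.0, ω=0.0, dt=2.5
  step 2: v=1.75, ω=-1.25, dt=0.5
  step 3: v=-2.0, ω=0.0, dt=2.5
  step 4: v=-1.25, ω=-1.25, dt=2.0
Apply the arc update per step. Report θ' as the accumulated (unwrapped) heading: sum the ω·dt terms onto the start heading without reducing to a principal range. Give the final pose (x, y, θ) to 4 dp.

(-0.9089, 2.4562, -3.6486)

step 1: θ'=-0.5236 (straight) → pose (-0.8349, -2.7500, -0.5236)
step 2: θ'=-1.1486 (R=-1.4000) → pose (-0.2579, -3.3888, -1.1486)
step 3: θ'=-1.1486 (straight) → pose (-2.3067, 1.1722, -1.1486)
step 4: θ'=-3.6486 (R=1.0000) → pose (-0.9089, 2.4562, -3.6486)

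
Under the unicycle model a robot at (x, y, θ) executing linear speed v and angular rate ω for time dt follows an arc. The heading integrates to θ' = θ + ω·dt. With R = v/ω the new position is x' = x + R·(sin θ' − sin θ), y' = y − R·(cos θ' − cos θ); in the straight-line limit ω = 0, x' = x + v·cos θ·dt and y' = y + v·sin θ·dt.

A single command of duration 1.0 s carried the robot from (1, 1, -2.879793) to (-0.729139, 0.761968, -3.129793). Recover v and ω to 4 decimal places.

Δθ = -3.129793 − -2.879793 = -0.250000
ω = Δθ/dt = -0.250000/1.0 = -0.2500
R = Δx/(sin θ' − sin θ) = -7.0000
v = R·ω = -7.0000·-0.2500 = 1.7500

v = 1.7500, ω = -0.2500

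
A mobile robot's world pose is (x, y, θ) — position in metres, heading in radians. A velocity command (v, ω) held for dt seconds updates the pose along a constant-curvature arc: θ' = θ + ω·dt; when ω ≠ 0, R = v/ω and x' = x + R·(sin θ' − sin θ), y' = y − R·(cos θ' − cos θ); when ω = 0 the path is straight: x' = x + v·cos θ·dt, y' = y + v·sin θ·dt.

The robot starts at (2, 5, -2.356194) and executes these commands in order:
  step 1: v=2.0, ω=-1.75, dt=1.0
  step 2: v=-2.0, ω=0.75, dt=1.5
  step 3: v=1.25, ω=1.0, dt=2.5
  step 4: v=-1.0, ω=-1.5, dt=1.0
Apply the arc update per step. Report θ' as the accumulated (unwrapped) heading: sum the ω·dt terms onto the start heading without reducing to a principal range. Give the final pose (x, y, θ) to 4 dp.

step 1: θ'=-4.1062 (R=-1.1429) → pose (0.2527, 5.1570, -4.1062)
step 2: θ'=-2.9812 (R=-2.6667) → pose (2.8701, 4.0439, -2.9812)
step 3: θ'=-0.4812 (R=1.2500) → pose (2.4912, 1.7019, -0.4812)
step 4: θ'=-1.9812 (R=0.6667) → pose (2.1884, 2.5588, -1.9812)

(2.1884, 2.5588, -1.9812)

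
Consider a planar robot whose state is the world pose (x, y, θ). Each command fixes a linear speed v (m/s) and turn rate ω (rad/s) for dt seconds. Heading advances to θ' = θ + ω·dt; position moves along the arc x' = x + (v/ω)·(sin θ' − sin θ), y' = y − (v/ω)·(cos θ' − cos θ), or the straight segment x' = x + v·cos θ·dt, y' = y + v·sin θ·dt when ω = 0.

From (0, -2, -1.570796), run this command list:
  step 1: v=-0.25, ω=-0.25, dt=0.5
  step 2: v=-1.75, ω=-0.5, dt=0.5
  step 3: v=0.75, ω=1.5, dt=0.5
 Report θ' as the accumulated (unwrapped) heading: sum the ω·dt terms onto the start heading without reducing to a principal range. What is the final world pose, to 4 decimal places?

step 1: θ'=-1.6958 (R=1.0000) → pose (0.0078, -1.8753, -1.6958)
step 2: θ'=-1.9458 (R=3.5000) → pose (0.2237, -1.0297, -1.9458)
step 3: θ'=-1.1958 (R=0.5000) → pose (0.2237, -1.3960, -1.1958)

(0.2237, -1.3960, -1.1958)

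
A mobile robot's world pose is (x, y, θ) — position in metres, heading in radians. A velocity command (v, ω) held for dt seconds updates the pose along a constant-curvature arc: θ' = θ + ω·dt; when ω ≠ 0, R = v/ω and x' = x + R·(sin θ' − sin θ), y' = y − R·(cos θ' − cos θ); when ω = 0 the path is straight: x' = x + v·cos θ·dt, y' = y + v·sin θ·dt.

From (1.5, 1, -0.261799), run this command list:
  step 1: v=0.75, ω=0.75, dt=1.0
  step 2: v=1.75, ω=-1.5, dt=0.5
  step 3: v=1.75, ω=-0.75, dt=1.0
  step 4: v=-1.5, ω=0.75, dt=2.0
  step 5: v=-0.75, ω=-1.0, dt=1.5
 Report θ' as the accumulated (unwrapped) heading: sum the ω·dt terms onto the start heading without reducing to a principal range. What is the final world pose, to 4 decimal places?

(0.8300, 1.1332, -1.0118)

step 1: θ'=0.4882 (R=1.0000) → pose (2.2279, 1.0827, 0.4882)
step 2: θ'=-0.2618 (R=-1.1667) → pose (3.0770, 1.1793, -0.2618)
step 3: θ'=-1.0118 (R=-2.3333) → pose (4.4513, 0.1629, -1.0118)
step 4: θ'=0.4882 (R=-2.0000) → pose (1.8176, 0.8686, 0.4882)
step 5: θ'=-1.0118 (R=0.7500) → pose (0.8300, 1.1332, -1.0118)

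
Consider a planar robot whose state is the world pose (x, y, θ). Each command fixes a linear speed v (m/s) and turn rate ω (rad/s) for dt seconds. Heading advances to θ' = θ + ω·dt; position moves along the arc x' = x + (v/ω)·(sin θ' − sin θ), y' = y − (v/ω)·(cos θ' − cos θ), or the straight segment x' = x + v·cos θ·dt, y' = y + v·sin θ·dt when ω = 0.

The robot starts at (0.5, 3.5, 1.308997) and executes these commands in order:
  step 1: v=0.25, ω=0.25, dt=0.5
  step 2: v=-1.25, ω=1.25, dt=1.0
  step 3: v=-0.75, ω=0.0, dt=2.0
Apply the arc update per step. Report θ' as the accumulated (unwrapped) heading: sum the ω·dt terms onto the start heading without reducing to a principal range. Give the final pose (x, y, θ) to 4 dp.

(2.4193, 1.9263, 2.6840)

step 1: θ'=1.4340 (R=1.0000) → pose (0.5247, 3.6224, 1.4340)
step 2: θ'=2.6840 (R=-1.0000) → pose (1.0736, 2.5890, 2.6840)
step 3: θ'=2.6840 (straight) → pose (2.4193, 1.9263, 2.6840)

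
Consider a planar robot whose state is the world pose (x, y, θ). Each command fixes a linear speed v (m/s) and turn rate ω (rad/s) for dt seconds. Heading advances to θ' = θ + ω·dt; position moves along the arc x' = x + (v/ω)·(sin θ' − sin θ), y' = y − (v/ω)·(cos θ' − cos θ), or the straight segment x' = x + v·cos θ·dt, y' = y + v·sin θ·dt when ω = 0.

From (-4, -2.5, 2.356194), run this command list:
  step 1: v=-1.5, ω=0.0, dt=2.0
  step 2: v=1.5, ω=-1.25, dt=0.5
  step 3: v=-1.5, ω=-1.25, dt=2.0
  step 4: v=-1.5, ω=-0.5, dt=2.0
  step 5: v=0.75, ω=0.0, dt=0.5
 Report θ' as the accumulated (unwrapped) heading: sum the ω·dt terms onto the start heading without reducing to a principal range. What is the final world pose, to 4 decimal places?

(-5.1630, -2.6399, -1.7688)

step 1: θ'=2.3562 (straight) → pose (-1.8787, -4.6213, 2.3562)
step 2: θ'=1.7312 (R=-1.2000) → pose (-2.2147, -3.9644, 1.7312)
step 3: θ'=-0.7688 (R=1.2000) → pose (-4.2337, -5.0186, -0.7688)
step 4: θ'=-1.7688 (R=3.0000) → pose (-5.0892, -2.2722, -1.7688)
step 5: θ'=-1.7688 (straight) → pose (-5.1630, -2.6399, -1.7688)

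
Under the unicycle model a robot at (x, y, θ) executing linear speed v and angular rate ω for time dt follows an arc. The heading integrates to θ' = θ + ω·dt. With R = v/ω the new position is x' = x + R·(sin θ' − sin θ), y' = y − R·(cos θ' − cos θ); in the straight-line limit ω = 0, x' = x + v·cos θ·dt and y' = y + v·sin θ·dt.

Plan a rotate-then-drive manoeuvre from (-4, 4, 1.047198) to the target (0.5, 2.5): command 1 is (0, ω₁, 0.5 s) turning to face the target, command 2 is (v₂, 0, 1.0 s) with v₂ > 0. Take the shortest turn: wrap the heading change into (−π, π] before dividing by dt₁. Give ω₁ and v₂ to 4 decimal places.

heading to target = atan2(2.5−4, 0.5−-4) = -0.3218
Δθ = wrap(-0.3218 − 1.0472) = -1.3689; ω₁ = Δθ/dt₁ = -2.7379
distance = √((0.5−-4)² + (2.5−4)²) = 4.7434; v₂ = distance/dt₂ = 4.7434

ω₁ = -2.7379, v₂ = 4.7434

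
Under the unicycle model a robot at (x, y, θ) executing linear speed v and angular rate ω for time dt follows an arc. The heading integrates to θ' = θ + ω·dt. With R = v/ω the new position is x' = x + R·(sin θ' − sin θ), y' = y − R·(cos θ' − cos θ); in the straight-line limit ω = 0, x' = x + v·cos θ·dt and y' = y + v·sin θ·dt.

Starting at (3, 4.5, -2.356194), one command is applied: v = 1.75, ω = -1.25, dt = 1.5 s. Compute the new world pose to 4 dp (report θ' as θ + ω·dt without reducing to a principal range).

θ' = -2.3562 + -1.25·1.5 = -4.2312
R = v/ω = 1.75/-1.25 = -1.4000
x' = 3 + -1.4000·(sin -4.2312 − sin -2.3562) = 0.7690
y' = 4.5 − -1.4000·(cos -4.2312 − cos -2.3562) = 4.8420

(0.7690, 4.8420, -4.2312)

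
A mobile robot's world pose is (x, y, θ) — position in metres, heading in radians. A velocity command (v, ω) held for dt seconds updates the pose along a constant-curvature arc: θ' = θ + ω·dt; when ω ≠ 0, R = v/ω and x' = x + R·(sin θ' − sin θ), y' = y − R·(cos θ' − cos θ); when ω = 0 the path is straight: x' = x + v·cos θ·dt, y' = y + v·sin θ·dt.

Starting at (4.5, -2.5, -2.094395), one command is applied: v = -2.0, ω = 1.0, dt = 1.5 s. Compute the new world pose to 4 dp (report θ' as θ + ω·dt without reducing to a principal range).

(3.8880, 0.1570, -0.5944)

θ' = -2.0944 + 1.0·1.5 = -0.5944
R = v/ω = -2.0/1.0 = -2.0000
x' = 4.5 + -2.0000·(sin -0.5944 − sin -2.0944) = 3.8880
y' = -2.5 − -2.0000·(cos -0.5944 − cos -2.0944) = 0.1570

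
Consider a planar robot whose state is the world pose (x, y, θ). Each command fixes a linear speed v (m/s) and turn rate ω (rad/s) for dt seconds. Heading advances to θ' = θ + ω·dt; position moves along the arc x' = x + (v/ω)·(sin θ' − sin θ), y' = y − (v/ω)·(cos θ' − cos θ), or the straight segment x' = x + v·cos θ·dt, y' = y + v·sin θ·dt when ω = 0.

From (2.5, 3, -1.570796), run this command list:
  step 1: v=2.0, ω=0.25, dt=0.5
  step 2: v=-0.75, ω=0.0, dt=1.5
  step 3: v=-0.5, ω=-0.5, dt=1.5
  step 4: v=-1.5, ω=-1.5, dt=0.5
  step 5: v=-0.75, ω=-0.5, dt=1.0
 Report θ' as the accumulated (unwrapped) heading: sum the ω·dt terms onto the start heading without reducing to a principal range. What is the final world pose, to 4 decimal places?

step 1: θ'=-1.4458 (R=8.0000) → pose (2.5624, 2.0026, -1.4458)
step 2: θ'=-1.4458 (straight) → pose (2.4222, 3.1188, -1.4458)
step 3: θ'=-2.1958 (R=1.0000) → pose (2.6034, 3.8286, -2.1958)
step 4: θ'=-2.9458 (R=1.0000) → pose (3.2198, 4.2244, -2.9458)
step 5: θ'=-3.4458 (R=1.5000) → pose (3.9609, 4.1842, -3.4458)

(3.9609, 4.1842, -3.4458)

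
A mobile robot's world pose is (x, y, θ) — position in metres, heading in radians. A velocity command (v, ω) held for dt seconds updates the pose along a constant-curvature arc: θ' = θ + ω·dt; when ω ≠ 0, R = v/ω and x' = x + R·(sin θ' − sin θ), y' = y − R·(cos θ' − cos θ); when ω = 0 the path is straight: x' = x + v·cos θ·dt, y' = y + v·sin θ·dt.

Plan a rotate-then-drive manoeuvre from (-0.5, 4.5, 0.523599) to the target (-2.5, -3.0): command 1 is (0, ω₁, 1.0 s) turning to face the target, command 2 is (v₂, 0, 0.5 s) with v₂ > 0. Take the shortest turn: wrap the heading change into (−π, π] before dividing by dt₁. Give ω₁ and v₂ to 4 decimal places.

ω₁ = -2.3550, v₂ = 15.5242

heading to target = atan2(-3−4.5, -2.5−-0.5) = -1.8314
Δθ = wrap(-1.8314 − 0.5236) = -2.3550; ω₁ = Δθ/dt₁ = -2.3550
distance = √((-2.5−-0.5)² + (-3−4.5)²) = 7.7621; v₂ = distance/dt₂ = 15.5242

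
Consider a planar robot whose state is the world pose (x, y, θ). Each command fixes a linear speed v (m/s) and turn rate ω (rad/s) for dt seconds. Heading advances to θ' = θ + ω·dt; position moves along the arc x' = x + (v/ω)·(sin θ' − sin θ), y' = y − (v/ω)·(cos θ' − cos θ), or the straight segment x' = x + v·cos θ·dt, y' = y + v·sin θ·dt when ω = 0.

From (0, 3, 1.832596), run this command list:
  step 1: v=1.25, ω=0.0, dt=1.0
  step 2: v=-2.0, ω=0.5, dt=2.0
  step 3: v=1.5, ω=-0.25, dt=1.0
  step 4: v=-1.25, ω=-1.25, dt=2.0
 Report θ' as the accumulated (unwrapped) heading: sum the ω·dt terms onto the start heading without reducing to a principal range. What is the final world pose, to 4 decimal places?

(0.5185, 0.2169, 0.0826)

step 1: θ'=1.8326 (straight) → pose (-0.3235, 4.2074, 1.8326)
step 2: θ'=2.8326 (R=-4.0000) → pose (2.3238, 1.4321, 2.8326)
step 3: θ'=2.5826 (R=-6.0000) → pose (0.9664, 2.0612, 2.5826)
step 4: θ'=0.0826 (R=1.0000) → pose (0.5185, 0.2169, 0.0826)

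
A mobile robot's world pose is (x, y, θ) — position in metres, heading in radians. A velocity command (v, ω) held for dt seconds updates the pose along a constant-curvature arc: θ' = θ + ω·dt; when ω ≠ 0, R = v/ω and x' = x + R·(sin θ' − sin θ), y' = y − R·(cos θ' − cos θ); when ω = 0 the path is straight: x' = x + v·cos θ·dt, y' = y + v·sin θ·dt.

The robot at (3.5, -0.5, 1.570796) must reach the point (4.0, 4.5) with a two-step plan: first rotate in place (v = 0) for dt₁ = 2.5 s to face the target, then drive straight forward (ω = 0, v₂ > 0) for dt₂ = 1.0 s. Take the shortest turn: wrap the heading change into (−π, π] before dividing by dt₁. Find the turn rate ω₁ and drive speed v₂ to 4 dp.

ω₁ = -0.0399, v₂ = 5.0249

heading to target = atan2(4.5−-0.5, 4−3.5) = 1.4711
Δθ = wrap(1.4711 − 1.5708) = -0.0997; ω₁ = Δθ/dt₁ = -0.0399
distance = √((4−3.5)² + (4.5−-0.5)²) = 5.0249; v₂ = distance/dt₂ = 5.0249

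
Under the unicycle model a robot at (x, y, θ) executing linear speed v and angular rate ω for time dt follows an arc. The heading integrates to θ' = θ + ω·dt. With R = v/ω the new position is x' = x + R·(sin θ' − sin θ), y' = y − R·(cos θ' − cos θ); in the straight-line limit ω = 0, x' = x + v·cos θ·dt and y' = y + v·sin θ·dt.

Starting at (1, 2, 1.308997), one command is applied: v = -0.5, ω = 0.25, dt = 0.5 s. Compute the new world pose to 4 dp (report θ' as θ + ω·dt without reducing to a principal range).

θ' = 1.3090 + 0.25·0.5 = 1.4340
R = v/ω = -0.5/0.25 = -2.0000
x' = 1 + -2.0000·(sin 1.4340 − sin 1.3090) = 0.9505
y' = 2 − -2.0000·(cos 1.4340 − cos 1.3090) = 1.7551

(0.9505, 1.7551, 1.4340)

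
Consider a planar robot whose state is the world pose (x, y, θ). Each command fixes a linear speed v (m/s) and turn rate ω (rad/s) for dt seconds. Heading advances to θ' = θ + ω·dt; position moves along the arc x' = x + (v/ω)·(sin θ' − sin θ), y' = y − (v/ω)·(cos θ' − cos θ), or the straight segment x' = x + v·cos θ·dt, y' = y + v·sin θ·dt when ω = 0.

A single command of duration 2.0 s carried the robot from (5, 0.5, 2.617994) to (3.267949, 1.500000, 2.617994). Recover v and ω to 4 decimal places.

Δθ = 2.617994 − 2.617994 = 0.000000
ω = Δθ/dt = 0.000000/2.0 = 0.0000
ω = 0 → v = (Δx·cos θ + Δy·sin θ)/dt = 1.0000

v = 1.0000, ω = 0.0000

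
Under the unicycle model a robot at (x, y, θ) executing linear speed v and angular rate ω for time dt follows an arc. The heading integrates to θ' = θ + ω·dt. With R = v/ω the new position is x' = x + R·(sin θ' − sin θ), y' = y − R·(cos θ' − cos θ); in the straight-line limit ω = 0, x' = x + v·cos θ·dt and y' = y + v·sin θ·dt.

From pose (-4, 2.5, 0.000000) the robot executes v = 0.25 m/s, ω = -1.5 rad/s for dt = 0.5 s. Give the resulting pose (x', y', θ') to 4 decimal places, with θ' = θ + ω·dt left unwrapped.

θ' = 0.0000 + -1.5·0.5 = -0.7500
R = v/ω = 0.25/-1.5 = -0.1667
x' = -4 + -0.1667·(sin -0.7500 − sin 0.0000) = -3.8864
y' = 2.5 − -0.1667·(cos -0.7500 − cos 0.0000) = 2.4553

(-3.8864, 2.4553, -0.7500)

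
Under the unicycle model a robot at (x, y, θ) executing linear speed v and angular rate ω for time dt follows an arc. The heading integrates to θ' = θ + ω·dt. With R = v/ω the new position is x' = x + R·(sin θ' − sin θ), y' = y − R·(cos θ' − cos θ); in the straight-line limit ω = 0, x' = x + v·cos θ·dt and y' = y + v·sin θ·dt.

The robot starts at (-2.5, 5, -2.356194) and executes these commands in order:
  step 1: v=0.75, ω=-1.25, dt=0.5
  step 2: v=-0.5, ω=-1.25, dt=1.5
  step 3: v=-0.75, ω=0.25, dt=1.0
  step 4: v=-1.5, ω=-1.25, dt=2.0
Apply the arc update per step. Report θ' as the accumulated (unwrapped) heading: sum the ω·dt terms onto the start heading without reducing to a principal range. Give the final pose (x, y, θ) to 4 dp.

step 1: θ'=-2.9812 (R=-0.6000) → pose (-2.8284, 4.8320, -2.9812)
step 2: θ'=-4.8562 (R=0.4000) → pose (-2.3687, 4.3798, -4.8562)
step 3: θ'=-4.6062 (R=-3.0000) → pose (-2.3827, 3.6319, -4.6062)
step 4: θ'=-7.1062 (R=1.2000) → pose (-4.4558, 2.6886, -7.1062)

(-4.4558, 2.6886, -7.1062)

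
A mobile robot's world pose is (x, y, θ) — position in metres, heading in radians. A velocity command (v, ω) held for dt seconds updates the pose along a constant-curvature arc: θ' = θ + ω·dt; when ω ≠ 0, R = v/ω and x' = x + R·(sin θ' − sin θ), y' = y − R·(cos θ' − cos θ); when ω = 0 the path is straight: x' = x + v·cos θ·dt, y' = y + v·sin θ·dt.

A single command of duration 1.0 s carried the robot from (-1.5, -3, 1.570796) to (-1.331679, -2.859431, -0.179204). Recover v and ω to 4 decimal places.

Δθ = -0.179204 − 1.570796 = -1.750000
ω = Δθ/dt = -1.750000/1.0 = -1.7500
R = Δx/(sin θ' − sin θ) = -0.1429
v = R·ω = -0.1429·-1.7500 = 0.2500

v = 0.2500, ω = -1.7500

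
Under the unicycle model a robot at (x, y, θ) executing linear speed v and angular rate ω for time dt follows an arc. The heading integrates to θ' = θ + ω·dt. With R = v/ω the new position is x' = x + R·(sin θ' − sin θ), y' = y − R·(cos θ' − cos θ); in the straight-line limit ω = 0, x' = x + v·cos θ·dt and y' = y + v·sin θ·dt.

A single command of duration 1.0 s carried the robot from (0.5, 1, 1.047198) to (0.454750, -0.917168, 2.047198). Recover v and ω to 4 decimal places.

Δθ = 2.047198 − 1.047198 = 1.000000
ω = Δθ/dt = 1.000000/1.0 = 1.0000
R = −Δy/(cos θ' − cos θ) = -2.0000
v = R·ω = -2.0000·1.0000 = -2.0000

v = -2.0000, ω = 1.0000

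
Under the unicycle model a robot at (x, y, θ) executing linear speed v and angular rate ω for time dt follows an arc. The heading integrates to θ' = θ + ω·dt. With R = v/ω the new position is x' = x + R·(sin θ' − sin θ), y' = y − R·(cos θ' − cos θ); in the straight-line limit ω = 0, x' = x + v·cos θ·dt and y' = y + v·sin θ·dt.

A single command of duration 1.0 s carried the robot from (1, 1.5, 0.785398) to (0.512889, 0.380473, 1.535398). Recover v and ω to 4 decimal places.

Δθ = 1.535398 − 0.785398 = 0.750000
ω = Δθ/dt = 0.750000/1.0 = 0.7500
R = −Δy/(cos θ' − cos θ) = -1.6667
v = R·ω = -1.6667·0.7500 = -1.2500

v = -1.2500, ω = 0.7500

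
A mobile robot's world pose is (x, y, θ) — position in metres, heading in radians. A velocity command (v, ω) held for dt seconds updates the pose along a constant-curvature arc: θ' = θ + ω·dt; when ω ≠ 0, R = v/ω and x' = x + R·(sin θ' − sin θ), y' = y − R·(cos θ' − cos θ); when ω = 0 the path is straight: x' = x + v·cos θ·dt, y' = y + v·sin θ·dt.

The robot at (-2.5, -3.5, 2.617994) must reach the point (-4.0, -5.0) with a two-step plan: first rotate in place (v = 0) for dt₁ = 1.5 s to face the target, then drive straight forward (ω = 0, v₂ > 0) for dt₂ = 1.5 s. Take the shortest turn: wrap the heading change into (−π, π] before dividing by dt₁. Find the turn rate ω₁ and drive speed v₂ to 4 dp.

heading to target = atan2(-5−-3.5, -4−-2.5) = -2.3562
Δθ = wrap(-2.3562 − 2.6180) = 1.3090; ω₁ = Δθ/dt₁ = 0.8727
distance = √((-4−-2.5)² + (-5−-3.5)²) = 2.1213; v₂ = distance/dt₂ = 1.4142

ω₁ = 0.8727, v₂ = 1.4142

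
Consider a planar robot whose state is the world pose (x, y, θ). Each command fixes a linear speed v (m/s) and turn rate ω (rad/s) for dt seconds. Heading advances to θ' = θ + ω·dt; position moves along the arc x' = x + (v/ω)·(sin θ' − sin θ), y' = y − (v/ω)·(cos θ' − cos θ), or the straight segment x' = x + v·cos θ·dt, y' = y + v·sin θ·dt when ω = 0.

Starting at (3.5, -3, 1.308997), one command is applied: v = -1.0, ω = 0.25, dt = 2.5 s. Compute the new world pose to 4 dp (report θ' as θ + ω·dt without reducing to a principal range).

(3.6246, -5.4563, 1.9340)

θ' = 1.3090 + 0.25·2.5 = 1.9340
R = v/ω = -1.0/0.25 = -4.0000
x' = 3.5 + -4.0000·(sin 1.9340 − sin 1.3090) = 3.6246
y' = -3 − -4.0000·(cos 1.9340 − cos 1.3090) = -5.4563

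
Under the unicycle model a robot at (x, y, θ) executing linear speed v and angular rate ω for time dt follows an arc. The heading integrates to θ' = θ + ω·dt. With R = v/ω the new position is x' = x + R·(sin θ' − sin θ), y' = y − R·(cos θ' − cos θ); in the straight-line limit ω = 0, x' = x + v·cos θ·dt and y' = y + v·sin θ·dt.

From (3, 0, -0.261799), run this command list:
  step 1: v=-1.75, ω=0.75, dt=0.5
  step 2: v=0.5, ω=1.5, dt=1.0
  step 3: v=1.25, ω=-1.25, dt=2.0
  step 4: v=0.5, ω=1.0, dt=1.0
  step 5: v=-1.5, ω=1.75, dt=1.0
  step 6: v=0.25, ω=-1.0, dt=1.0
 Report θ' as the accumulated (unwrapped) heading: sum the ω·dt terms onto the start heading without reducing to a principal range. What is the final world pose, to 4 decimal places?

(3.9715, 0.0392, 0.8632)

step 1: θ'=0.1132 (R=-2.3333) → pose (2.1325, 0.0646, 0.1132)
step 2: θ'=1.6132 (R=0.3333) → pose (2.4279, 0.4099, 1.6132)
step 3: θ'=-0.8868 (R=-1.0000) → pose (4.2021, 1.0842, -0.8868)
step 4: θ'=0.1132 (R=0.5000) → pose (4.6461, 0.9033, 0.1132)
step 5: θ'=1.8632 (R=-0.8571) → pose (3.9221, -0.1954, 1.8632)
step 6: θ'=0.8632 (R=-0.2500) → pose (3.9715, 0.0392, 0.8632)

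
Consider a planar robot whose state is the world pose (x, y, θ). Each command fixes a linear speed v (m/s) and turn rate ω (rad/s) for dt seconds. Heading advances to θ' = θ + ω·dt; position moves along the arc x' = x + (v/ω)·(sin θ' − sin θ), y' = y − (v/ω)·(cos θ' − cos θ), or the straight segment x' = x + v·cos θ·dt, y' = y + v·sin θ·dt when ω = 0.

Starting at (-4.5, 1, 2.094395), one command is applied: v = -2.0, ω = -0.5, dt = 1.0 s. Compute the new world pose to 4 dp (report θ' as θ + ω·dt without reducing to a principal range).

θ' = 2.0944 + -0.5·1.0 = 1.5944
R = v/ω = -2.0/-0.5 = 4.0000
x' = -4.5 + 4.0000·(sin 1.5944 − sin 2.0944) = -3.9652
y' = 1 − 4.0000·(cos 1.5944 − cos 2.0944) = -0.9056

(-3.9652, -0.9056, 1.5944)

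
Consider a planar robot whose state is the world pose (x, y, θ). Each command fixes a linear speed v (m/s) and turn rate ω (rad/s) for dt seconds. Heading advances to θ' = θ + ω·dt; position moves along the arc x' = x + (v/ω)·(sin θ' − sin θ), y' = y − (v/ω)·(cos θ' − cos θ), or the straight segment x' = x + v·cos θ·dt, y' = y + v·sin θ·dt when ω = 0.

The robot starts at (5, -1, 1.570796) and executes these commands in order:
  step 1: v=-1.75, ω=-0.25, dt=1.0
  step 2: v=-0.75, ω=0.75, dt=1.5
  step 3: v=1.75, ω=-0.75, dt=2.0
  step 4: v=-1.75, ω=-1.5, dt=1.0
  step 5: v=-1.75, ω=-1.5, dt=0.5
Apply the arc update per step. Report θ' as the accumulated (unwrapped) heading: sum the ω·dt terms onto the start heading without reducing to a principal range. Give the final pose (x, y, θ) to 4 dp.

(2.6421, -0.2154, -1.3042)

step 1: θ'=1.3208 (R=7.0000) → pose (4.7824, -2.7318, 1.3208)
step 2: θ'=2.4458 (R=-1.0000) → pose (5.1103, -3.7468, 2.4458)
step 3: θ'=0.9458 (R=-2.3333) → pose (4.7137, -0.5906, 0.9458)
step 4: θ'=-0.5542 (R=1.1667) → pose (3.1536, -0.9000, -0.5542)
step 5: θ'=-1.3042 (R=1.1667) → pose (2.6421, -0.2154, -1.3042)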